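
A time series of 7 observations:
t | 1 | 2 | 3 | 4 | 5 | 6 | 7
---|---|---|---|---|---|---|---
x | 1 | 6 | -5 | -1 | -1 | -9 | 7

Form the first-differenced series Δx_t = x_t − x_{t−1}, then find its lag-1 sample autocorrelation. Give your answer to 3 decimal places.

-0.447

First differences Δx: 5, -11, 4, 0, -8, 16
Mean of differences = 1.0000
Numerator Σ(Δx_t−Δx̄)(Δx_{t+1}−Δx̄) = -213.0000
Denominator Σ(Δx_t−Δx̄)² = 476.0000
r_1(Δx) = -213.0000 / 476.0000 = -0.447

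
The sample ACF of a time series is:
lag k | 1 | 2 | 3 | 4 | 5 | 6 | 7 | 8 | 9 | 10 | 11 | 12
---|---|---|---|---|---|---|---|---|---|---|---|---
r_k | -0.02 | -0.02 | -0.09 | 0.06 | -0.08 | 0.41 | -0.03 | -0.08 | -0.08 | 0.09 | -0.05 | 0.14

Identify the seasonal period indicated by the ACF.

6

The largest autocorrelation is r_6 = 0.41; the remaining lags stay at or below 0.14.
The dominant spike at lag 6 indicates a seasonal period of 6.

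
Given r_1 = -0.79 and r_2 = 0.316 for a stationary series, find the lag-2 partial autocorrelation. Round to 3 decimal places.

-0.820

φ_{22} = (r_2 − r_1²) / (1 − r_1²)
r_1² = (-0.79)² = 0.6241
Numerator = 0.316 − 0.6241 = -0.3081; denominator = 1 − 0.6241 = 0.3759
φ_{22} = -0.3081 / 0.3759 = -0.820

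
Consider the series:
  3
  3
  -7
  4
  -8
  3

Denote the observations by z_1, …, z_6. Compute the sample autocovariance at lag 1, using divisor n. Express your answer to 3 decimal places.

-16.463

Mean z̄ = (3 + 3 − 7 + 4 − 8 + 3)/6 = -0.3333
Deviations: 3.3333, 3.3333, -6.6667, 4.3333, -7.6667, 3.3333
Σ_{t=1}^{5}(z_t−z̄)(z_{t+1}−z̄) = -98.7778
γ_1 = -98.7778 / 6 = -16.463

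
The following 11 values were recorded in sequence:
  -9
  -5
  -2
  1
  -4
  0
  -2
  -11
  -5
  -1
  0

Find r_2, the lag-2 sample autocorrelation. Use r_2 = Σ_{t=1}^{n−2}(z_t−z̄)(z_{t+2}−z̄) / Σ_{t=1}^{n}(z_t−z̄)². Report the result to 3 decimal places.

Mean z̄ = (-9 − 5 − 2 + 1 − 4 + 0 − 2 − 11 − 5 − 1 + 0)/11 = -3.4545
Numerator Σ_{t=1}^{9}(z_t−z̄)(z_{t+2}−z̄) = -53.3223
Denominator Σ(z_t−z̄)² = 146.7273
r_2 = -53.3223 / 146.7273 = -0.363

-0.363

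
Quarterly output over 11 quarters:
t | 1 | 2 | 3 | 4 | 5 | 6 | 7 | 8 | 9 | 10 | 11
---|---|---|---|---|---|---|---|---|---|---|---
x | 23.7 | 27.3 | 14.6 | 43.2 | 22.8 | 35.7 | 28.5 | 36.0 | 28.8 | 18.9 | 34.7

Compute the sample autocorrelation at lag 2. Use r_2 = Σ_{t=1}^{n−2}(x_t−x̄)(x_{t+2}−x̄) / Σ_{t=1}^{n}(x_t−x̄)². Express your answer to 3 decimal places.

0.308

Mean x̄ = (23.7 + 27.3 + 14.6 + 43.2 + 22.8 + 35.7 + 28.5 + 36.0 + 28.8 + 18.9 + 34.7)/11 = 28.5636
Numerator Σ_{t=1}^{9}(x_t−x̄)(x_{t+2}−x̄) = 217.3592
Denominator Σ(x_t−x̄)² = 705.0055
r_2 = 217.3592 / 705.0055 = 0.308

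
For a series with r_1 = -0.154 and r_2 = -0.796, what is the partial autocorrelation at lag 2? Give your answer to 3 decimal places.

φ_{22} = (r_2 − r_1²) / (1 − r_1²)
r_1² = (-0.154)² = 0.023716
Numerator = -0.796 − 0.0237 = -0.8197; denominator = 1 − 0.0237 = 0.9763
φ_{22} = -0.8197 / 0.9763 = -0.840

-0.840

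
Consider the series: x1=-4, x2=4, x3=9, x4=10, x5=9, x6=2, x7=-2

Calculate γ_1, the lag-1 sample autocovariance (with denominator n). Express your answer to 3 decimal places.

8.857

Mean x̄ = (-4 + 4 + 9 + 10 + 9 + 2 − 2)/7 = 4.0000
Deviations: -8.0000, 0.0000, 5.0000, 6.0000, 5.0000, -2.0000, -6.0000
Σ_{t=1}^{6}(x_t−x̄)(x_{t+1}−x̄) = 62.0000
γ_1 = 62.0000 / 7 = 8.857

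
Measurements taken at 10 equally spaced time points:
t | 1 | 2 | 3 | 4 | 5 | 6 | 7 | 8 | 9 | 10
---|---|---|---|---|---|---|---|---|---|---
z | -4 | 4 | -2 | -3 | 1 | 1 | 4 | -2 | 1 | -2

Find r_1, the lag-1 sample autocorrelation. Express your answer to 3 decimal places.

-0.380

Mean z̄ = (-4 + 4 − 2 − 3 + 1 + 1 + 4 − 2 + 1 − 2)/10 = -0.2000
Numerator Σ_{t=1}^{9}(z_t−z̄)(z_{t+1}−z̄) = -27.2400
Denominator Σ(z_t−z̄)² = 71.6000
r_1 = -27.2400 / 71.6000 = -0.380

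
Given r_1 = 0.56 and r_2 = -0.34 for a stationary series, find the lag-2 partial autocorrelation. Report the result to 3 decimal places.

-0.952

φ_{22} = (r_2 − r_1²) / (1 − r_1²)
r_1² = (0.56)² = 0.3136
Numerator = -0.34 − 0.3136 = -0.6536; denominator = 1 − 0.3136 = 0.6864
φ_{22} = -0.6536 / 0.6864 = -0.952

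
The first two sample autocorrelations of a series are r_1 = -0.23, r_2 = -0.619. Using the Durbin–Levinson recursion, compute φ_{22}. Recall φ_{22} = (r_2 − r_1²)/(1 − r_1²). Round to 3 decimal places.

-0.709

φ_{22} = (r_2 − r_1²) / (1 − r_1²)
r_1² = (-0.23)² = 0.0529
Numerator = -0.619 − 0.0529 = -0.6719; denominator = 1 − 0.0529 = 0.9471
φ_{22} = -0.6719 / 0.9471 = -0.709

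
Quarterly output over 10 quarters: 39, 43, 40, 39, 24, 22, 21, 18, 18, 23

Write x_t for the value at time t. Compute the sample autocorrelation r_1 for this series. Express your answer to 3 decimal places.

0.770

Mean x̄ = (39 + 43 + 40 + 39 + 24 + 22 + 21 + 18 + 18 + 23)/10 = 28.7000
Numerator Σ_{t=1}^{9}(x_t−x̄)(x_{t+1}−x̄) = 717.8100
Denominator Σ(x_t−x̄)² = 932.1000
r_1 = 717.8100 / 932.1000 = 0.770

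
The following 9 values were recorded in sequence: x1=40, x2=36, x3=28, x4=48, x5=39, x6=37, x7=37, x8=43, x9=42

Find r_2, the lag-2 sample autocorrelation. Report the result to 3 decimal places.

Mean x̄ = (40 + 36 + 28 + 48 + 39 + 37 + 37 + 43 + 42)/9 = 38.8889
Σ(x_t−x̄)(x_{t+2}−x̄) = (-12.0988) + (-26.3210) + (-1.2099) + (-17.2099) + (-0.2099) + (-7.7654) + (-5.8765) = -70.6914
Denominator Σ(x_t−x̄)² = 244.8889
r_2 = -70.6914 / 244.8889 = -0.289

-0.289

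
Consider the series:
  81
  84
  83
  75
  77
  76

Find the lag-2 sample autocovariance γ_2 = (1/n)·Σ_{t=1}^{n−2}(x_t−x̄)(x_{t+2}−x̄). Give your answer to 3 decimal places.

-1.370

Mean x̄ = (81 + 84 + 83 + 75 + 77 + 76)/6 = 79.3333
Deviations: 1.6667, 4.6667, 3.6667, -4.3333, -2.3333, -3.3333
Σ_{t=1}^{4}(x_t−x̄)(x_{t+2}−x̄) = -8.2222
γ_2 = -8.2222 / 6 = -1.370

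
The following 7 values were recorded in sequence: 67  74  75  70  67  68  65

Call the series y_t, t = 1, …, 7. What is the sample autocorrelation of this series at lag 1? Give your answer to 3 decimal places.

Mean ȳ = (67 + 74 + 75 + 70 + 67 + 68 + 65)/7 = 69.4286
Σ(y_t−ȳ)(y_{t+1}−ȳ) = (-11.1020) + (25.4694) + (3.1837) + (-1.3878) + (3.4694) + (6.3265) = 25.9592
Denominator Σ(y_t−ȳ)² = 85.7143
r_1 = 25.9592 / 85.7143 = 0.303

0.303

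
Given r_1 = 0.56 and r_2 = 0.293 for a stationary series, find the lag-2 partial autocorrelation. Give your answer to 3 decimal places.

-0.030

φ_{22} = (r_2 − r_1²) / (1 − r_1²)
r_1² = (0.56)² = 0.3136
Numerator = 0.293 − 0.3136 = -0.0206; denominator = 1 − 0.3136 = 0.6864
φ_{22} = -0.0206 / 0.6864 = -0.030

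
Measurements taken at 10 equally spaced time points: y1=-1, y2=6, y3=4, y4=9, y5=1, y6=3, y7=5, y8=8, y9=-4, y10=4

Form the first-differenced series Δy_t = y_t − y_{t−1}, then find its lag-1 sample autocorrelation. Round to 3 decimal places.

First differences Δy: 7, -2, 5, -8, 2, 2, 3, -12, 8
Mean of differences = 0.5556
Numerator Σ(Δy_t−Δȳ)(Δy_{t+1}−Δȳ) = -196.7531
Denominator Σ(Δy_t−Δȳ)² = 364.2222
r_1(Δy) = -196.7531 / 364.2222 = -0.540

-0.540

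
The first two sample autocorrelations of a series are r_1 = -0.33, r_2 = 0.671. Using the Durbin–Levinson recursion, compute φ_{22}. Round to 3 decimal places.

φ_{22} = (r_2 − r_1²) / (1 − r_1²)
r_1² = (-0.33)² = 0.1089
Numerator = 0.671 − 0.1089 = 0.5621; denominator = 1 − 0.1089 = 0.8911
φ_{22} = 0.5621 / 0.8911 = 0.631

0.631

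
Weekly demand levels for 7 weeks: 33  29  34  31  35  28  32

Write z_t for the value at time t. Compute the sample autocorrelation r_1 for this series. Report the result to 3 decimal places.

-0.683

Mean z̄ = (33 + 29 + 34 + 31 + 35 + 28 + 32)/7 = 31.7143
Deviations from mean: 1.2857, -2.7143, 2.2857, -0.7143, 3.2857, -3.7143, 0.2857
Σ(z_t−z̄)(z_{t+1}−z̄) = (-3.4898) + (-6.2041) + (-1.6327) + (-2.3469) + (-12.2041) + (-1.0612) = -26.9388
Denominator Σ(z_t−z̄)² = 39.4286
r_1 = -26.9388 / 39.4286 = -0.683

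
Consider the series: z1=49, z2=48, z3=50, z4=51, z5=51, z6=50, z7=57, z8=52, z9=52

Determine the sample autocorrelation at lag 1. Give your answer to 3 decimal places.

Mean z̄ = (49 + 48 + 50 + 51 + 51 + 50 + 57 + 52 + 52)/9 = 51.1111
Numerator Σ_{t=1}^{8}(z_t−z̄)(z_{t+1}−z̄) = 9.7654
Denominator Σ(z_t−z̄)² = 52.8889
r_1 = 9.7654 / 52.8889 = 0.185

0.185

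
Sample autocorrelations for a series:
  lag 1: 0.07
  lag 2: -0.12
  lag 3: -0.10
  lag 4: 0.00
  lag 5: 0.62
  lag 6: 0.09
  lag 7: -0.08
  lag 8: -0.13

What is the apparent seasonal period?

The largest autocorrelation is r_5 = 0.62; the remaining lags stay at or below 0.09.
The dominant spike at lag 5 indicates a seasonal period of 5.

5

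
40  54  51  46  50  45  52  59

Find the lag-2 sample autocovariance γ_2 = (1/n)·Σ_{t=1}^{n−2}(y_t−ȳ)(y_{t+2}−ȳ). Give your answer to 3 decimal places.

Mean ȳ = (40 + 54 + 51 + 46 + 50 + 45 + 52 + 59)/8 = 49.6250
Deviations: -9.6250, 4.3750, 1.3750, -3.6250, 0.3750, -4.6250, 2.3750, 9.3750
Σ_{t=1}^{6}(y_t−ȳ)(y_{t+2}−ȳ) = -54.2813
γ_2 = -54.2813 / 8 = -6.785

-6.785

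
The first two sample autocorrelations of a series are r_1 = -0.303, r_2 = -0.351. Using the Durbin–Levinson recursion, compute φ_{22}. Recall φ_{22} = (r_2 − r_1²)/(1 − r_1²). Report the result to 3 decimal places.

-0.488

φ_{22} = (r_2 − r_1²) / (1 − r_1²)
r_1² = (-0.303)² = 0.091809
Numerator = -0.351 − 0.0918 = -0.4428; denominator = 1 − 0.0918 = 0.9082
φ_{22} = -0.4428 / 0.9082 = -0.488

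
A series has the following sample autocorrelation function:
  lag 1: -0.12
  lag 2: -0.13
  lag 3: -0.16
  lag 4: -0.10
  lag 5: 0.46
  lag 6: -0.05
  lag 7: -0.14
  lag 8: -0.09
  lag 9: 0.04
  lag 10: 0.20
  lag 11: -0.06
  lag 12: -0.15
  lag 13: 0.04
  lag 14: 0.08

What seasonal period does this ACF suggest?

5

The largest autocorrelation is r_5 = 0.46, with a weaker echo at lag 10 (0.20); the remaining lags stay at or below 0.08.
The dominant spike at lag 5 indicates a seasonal period of 5.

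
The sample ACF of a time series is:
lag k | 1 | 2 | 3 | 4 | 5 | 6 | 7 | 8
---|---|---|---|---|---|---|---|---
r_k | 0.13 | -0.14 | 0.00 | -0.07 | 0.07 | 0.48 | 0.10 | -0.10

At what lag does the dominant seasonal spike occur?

The largest autocorrelation is r_6 = 0.48; the remaining lags stay at or below 0.13.
The dominant spike at lag 6 indicates a seasonal period of 6.

6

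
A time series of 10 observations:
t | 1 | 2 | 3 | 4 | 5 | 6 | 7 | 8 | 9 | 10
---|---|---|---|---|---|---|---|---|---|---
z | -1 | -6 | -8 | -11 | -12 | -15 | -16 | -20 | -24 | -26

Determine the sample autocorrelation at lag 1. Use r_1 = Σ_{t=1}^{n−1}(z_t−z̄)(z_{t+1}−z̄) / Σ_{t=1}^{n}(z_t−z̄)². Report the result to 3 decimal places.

0.649

Mean z̄ = (-1 − 6 − 8 − 11 − 12 − 15 − 16 − 20 − 24 − 26)/10 = -13.9000
Numerator Σ_{t=1}^{9}(z_t−z̄)(z_{t+1}−z̄) = 367.9900
Denominator Σ(z_t−z̄)² = 566.9000
r_1 = 367.9900 / 566.9000 = 0.649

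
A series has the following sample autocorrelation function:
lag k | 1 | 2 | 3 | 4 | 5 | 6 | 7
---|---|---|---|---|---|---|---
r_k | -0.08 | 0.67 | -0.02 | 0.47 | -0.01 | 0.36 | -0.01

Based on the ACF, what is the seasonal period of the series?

The largest autocorrelation is r_2 = 0.67, with weaker echoes at lags 4 (0.47) and 6 (0.36); the remaining lags stay at or below -0.01.
The dominant spike at lag 2 indicates a seasonal period of 2.

2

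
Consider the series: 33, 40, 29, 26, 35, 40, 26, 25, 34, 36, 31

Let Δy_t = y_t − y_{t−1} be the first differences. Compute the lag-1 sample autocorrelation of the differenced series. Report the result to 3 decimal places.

-0.142

First differences Δy: 7, -11, -3, 9, 5, -14, -1, 9, 2, -5
Mean of differences = -0.2000
Numerator Σ(Δy_t−Δȳ)(Δy_{t+1}−Δȳ) = -83.8400
Denominator Σ(Δy_t−Δȳ)² = 591.6000
r_1(Δy) = -83.8400 / 591.6000 = -0.142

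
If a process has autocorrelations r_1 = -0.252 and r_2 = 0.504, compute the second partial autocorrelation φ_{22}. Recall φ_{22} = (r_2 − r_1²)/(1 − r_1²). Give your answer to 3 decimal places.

0.470

φ_{22} = (r_2 − r_1²) / (1 − r_1²)
r_1² = (-0.252)² = 0.063504
Numerator = 0.504 − 0.0635 = 0.4405; denominator = 1 − 0.0635 = 0.9365
φ_{22} = 0.4405 / 0.9365 = 0.470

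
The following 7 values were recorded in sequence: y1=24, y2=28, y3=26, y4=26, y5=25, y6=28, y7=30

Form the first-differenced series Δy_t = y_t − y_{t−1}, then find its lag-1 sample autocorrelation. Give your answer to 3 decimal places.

-0.214

First differences Δy: 4, -2, 0, -1, 3, 2
Mean of differences = 1.0000
Numerator Σ(Δy_t−Δȳ)(Δy_{t+1}−Δȳ) = -6.0000
Denominator Σ(Δy_t−Δȳ)² = 28.0000
r_1(Δy) = -6.0000 / 28.0000 = -0.214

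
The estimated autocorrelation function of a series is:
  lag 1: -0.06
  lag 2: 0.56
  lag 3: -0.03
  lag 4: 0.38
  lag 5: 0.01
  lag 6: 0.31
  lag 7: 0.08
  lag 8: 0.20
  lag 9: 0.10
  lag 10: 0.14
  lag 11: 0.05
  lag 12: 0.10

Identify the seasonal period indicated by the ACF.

2

The largest autocorrelation is r_2 = 0.56, with weaker echoes at lags 4 (0.38), 6 (0.31) and 8 (0.20); the remaining lags stay at or below 0.14.
The dominant spike at lag 2 indicates a seasonal period of 2.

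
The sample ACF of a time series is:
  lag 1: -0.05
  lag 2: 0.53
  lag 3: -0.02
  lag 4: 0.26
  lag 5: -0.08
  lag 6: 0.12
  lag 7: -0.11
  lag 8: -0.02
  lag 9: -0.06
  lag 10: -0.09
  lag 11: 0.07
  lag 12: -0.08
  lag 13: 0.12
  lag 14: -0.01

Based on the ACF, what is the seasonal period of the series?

The largest autocorrelation is r_2 = 0.53, with a weaker echo at lag 4 (0.26); the remaining lags stay at or below 0.12.
The dominant spike at lag 2 indicates a seasonal period of 2.

2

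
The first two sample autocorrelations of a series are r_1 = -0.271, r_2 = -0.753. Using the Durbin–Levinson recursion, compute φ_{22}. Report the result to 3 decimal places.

φ_{22} = (r_2 − r_1²) / (1 − r_1²)
r_1² = (-0.271)² = 0.073441
Numerator = -0.753 − 0.0734 = -0.8264; denominator = 1 − 0.0734 = 0.9266
φ_{22} = -0.8264 / 0.9266 = -0.892

-0.892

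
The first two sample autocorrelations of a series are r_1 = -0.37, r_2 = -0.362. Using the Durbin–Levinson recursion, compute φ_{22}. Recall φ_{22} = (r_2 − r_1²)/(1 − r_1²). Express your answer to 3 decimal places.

φ_{22} = (r_2 − r_1²) / (1 − r_1²)
r_1² = (-0.37)² = 0.1369
Numerator = -0.362 − 0.1369 = -0.4989; denominator = 1 − 0.1369 = 0.8631
φ_{22} = -0.4989 / 0.8631 = -0.578

-0.578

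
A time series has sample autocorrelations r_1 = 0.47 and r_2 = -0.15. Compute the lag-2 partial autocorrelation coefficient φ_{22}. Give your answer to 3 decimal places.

-0.476

φ_{22} = (r_2 − r_1²) / (1 − r_1²)
r_1² = (0.47)² = 0.2209
Numerator = -0.15 − 0.2209 = -0.3709; denominator = 1 − 0.2209 = 0.7791
φ_{22} = -0.3709 / 0.7791 = -0.476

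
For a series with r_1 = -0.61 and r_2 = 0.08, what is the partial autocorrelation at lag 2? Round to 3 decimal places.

-0.465

φ_{22} = (r_2 − r_1²) / (1 − r_1²)
r_1² = (-0.61)² = 0.3721
Numerator = 0.08 − 0.3721 = -0.2921; denominator = 1 − 0.3721 = 0.6279
φ_{22} = -0.2921 / 0.6279 = -0.465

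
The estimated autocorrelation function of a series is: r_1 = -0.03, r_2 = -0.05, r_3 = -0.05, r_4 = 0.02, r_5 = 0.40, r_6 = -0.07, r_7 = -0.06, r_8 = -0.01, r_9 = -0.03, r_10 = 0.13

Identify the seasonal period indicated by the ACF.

The largest autocorrelation is r_5 = 0.40; the remaining lags stay at or below 0.13.
The dominant spike at lag 5 indicates a seasonal period of 5.

5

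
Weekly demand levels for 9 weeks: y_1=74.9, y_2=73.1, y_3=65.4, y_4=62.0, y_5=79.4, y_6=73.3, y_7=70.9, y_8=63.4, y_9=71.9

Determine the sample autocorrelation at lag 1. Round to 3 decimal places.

Mean ȳ = (74.9 + 73.1 + 65.4 + 62.0 + 79.4 + 73.3 + 70.9 + 63.4 + 71.9)/9 = 70.4778
Numerator Σ_{t=1}^{8}(y_t−ȳ)(y_{t+1}−ȳ) = -20.9938
Denominator Σ(y_t−ȳ)² = 263.9556
r_1 = -20.9938 / 263.9556 = -0.080

-0.080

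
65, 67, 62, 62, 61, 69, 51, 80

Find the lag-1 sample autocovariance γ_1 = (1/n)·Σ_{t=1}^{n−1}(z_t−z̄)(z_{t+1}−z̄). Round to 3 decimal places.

-34.236

Mean z̄ = (65 + 67 + 62 + 62 + 61 + 69 + 51 + 80)/8 = 64.6250
Deviations: 0.3750, 2.3750, -2.6250, -2.6250, -3.6250, 4.3750, -13.6250, 15.3750
Σ_{t=1}^{7}(z_t−z̄)(z_{t+1}−z̄) = -273.8906
γ_1 = -273.8906 / 8 = -34.236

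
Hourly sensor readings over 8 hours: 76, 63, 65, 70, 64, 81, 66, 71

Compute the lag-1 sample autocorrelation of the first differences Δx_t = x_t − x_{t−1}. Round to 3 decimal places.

-0.619

First differences Δx: -13, 2, 5, -6, 17, -15, 5
Mean of differences = -0.7143
Numerator Σ(Δx_t−Δx̄)(Δx_{t+1}−Δx̄) = -476.3673
Denominator Σ(Δx_t−Δx̄)² = 769.4286
r_1(Δx) = -476.3673 / 769.4286 = -0.619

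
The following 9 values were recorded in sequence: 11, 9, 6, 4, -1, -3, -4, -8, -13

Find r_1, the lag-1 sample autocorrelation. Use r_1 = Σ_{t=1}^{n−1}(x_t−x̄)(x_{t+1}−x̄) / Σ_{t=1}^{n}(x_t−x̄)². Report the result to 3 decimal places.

0.631

Mean x̄ = (11 + 9 + 6 + 4 − 1 − 3 − 4 − 8 − 13)/9 = 0.1111
Numerator Σ_{t=1}^{8}(x_t−x̄)(x_{t+1}−x̄) = 323.6543
Denominator Σ(x_t−x̄)² = 512.8889
r_1 = 323.6543 / 512.8889 = 0.631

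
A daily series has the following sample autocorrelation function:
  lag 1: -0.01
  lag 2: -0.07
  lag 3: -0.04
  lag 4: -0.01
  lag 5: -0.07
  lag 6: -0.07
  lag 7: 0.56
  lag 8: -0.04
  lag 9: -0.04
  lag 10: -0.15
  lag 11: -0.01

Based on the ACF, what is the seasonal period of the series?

7

The largest autocorrelation is r_7 = 0.56; the remaining lags stay at or below -0.01.
The dominant spike at lag 7 indicates a seasonal period of 7.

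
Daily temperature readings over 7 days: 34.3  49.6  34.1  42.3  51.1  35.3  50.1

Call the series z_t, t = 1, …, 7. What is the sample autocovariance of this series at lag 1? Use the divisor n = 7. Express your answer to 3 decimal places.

Mean z̄ = (34.3 + 49.6 + 34.1 + 42.3 + 51.1 + 35.3 + 50.1)/7 = 42.4000
Deviations: -8.1000, 7.2000, -8.3000, -0.1000, 8.7000, -7.1000, 7.7000
Σ_{t=1}^{6}(z_t−z̄)(z_{t+1}−z̄) = -234.5600
γ_1 = -234.5600 / 7 = -33.509

-33.509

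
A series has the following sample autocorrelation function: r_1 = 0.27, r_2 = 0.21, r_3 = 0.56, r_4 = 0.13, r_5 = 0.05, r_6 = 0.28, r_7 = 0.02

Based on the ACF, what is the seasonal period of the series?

3

The largest autocorrelation is r_3 = 0.56, with a weaker echo at lag 6 (0.28); the remaining lags stay at or below 0.27. The elevated value at lag 1 (0.27), dropping to 0.21 at lag 2, reflects decaying short-term dependence rather than seasonality.
The dominant spike at lag 3 indicates a seasonal period of 3.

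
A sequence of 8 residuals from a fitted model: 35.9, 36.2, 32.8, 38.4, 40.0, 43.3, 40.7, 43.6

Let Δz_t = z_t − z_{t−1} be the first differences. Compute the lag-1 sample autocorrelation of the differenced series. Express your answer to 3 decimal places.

First differences Δz: 0.3, -3.4, 5.6, 1.6, 3.3, -2.6, 2.9
Mean of differences = 1.1000
Numerator Σ(Δz_t−Δz̄)(Δz_{t+1}−Δz̄) = -28.1000
Denominator Σ(Δz_t−Δz̄)² = 63.1600
r_1(Δz) = -28.1000 / 63.1600 = -0.445

-0.445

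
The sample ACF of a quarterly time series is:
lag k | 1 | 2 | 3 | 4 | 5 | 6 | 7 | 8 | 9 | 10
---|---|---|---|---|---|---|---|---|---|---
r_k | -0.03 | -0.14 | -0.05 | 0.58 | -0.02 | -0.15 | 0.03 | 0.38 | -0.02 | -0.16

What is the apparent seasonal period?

The largest autocorrelation is r_4 = 0.58, with a weaker echo at lag 8 (0.38); the remaining lags stay at or below 0.03.
The dominant spike at lag 4 indicates a seasonal period of 4.

4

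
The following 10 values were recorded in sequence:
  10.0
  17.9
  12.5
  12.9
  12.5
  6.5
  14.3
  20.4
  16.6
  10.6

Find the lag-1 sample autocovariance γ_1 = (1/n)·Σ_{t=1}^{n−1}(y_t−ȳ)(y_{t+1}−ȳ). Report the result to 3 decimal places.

Mean ȳ = (10.0 + 17.9 + 12.5 + 12.9 + 12.5 + 6.5 + 14.3 + 20.4 + 16.6 + 10.6)/10 = 13.4200
Σ_{t=1}^{9}(y_t−ȳ)(y_{t+1}−ȳ) = 1.1616
γ_1 = 1.1616 / 10 = 0.116

0.116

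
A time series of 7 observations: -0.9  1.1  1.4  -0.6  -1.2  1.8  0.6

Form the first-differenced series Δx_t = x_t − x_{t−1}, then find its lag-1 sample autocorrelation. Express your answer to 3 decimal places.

-0.240

First differences Δx: 2.0, 0.3, -2.0, -0.6, 3.0, -1.2
Mean of differences = 0.2500
Numerator Σ(Δx_t−Δx̄)(Δx_{t+1}−Δx̄) = -4.4375
Denominator Σ(Δx_t−Δx̄)² = 18.5150
r_1(Δx) = -4.4375 / 18.5150 = -0.240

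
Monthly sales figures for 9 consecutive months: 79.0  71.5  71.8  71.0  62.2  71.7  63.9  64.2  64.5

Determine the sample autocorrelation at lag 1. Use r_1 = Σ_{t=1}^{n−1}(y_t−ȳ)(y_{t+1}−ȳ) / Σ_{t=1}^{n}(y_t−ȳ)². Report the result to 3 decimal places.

Mean ȳ = (79.0 + 71.5 + 71.8 + 71.0 + 62.2 + 71.7 + 63.9 + 64.2 + 64.5)/9 = 68.8667
Numerator Σ_{t=1}^{8}(y_t−ȳ)(y_{t+1}−ȳ) = 37.0389
Denominator Σ(y_t−ȳ)² = 240.7600
r_1 = 37.0389 / 240.7600 = 0.154

0.154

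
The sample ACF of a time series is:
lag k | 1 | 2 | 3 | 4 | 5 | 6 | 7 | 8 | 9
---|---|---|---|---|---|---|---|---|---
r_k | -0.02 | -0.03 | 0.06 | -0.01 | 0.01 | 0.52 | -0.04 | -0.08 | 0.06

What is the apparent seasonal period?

The largest autocorrelation is r_6 = 0.52; the remaining lags stay at or below 0.06.
The dominant spike at lag 6 indicates a seasonal period of 6.

6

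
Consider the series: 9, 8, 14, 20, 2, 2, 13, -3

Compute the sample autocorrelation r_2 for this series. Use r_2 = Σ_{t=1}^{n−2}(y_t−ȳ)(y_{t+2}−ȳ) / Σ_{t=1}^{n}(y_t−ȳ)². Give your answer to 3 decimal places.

Mean ȳ = (9 + 8 + 14 + 20 + 2 + 2 + 13 − 3)/8 = 8.1250
Deviations from mean: 0.8750, -0.1250, 5.8750, 11.8750, -6.1250, -6.1250, 4.8750, -11.1250
Numerator Σ_{t=1}^{6}(y_t−ȳ)(y_{t+2}−ȳ) = -66.7813
Denominator Σ(y_t−ȳ)² = 398.8750
r_2 = -66.7813 / 398.8750 = -0.167

-0.167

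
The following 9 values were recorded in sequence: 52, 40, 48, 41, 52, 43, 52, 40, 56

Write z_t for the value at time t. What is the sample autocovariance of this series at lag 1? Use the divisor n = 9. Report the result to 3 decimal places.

-23.841

Mean z̄ = (52 + 40 + 48 + 41 + 52 + 43 + 52 + 40 + 56)/9 = 47.1111
Σ_{t=1}^{8}(z_t−z̄)(z_{t+1}−z̄) = -214.5679
γ_1 = -214.5679 / 9 = -23.841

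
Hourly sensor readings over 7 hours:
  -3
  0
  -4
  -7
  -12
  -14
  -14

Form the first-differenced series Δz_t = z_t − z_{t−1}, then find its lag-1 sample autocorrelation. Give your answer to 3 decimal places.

First differences Δz: 3, -4, -3, -5, -2, 0
Mean of differences = -1.8333
Numerator Σ(Δz_t−Δz̄)(Δz_{t+1}−Δz̄) = -4.0278
Denominator Σ(Δz_t−Δz̄)² = 42.8333
r_1(Δz) = -4.0278 / 42.8333 = -0.094

-0.094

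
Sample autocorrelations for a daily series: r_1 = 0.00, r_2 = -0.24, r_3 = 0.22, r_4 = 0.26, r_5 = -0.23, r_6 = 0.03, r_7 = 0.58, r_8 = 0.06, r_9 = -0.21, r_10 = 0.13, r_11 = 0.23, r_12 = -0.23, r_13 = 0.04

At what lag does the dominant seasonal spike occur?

The largest autocorrelation is r_7 = 0.58; the remaining lags stay at or below 0.26.
The dominant spike at lag 7 indicates a seasonal period of 7.

7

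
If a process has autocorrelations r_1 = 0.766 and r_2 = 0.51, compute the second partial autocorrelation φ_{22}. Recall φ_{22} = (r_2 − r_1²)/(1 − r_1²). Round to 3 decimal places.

-0.186

φ_{22} = (r_2 − r_1²) / (1 − r_1²)
r_1² = (0.766)² = 0.586756
Numerator = 0.51 − 0.5868 = -0.0768; denominator = 1 − 0.5868 = 0.4132
φ_{22} = -0.0768 / 0.4132 = -0.186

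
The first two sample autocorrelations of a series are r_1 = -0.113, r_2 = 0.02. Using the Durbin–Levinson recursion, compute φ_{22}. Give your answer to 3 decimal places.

φ_{22} = (r_2 − r_1²) / (1 − r_1²)
r_1² = (-0.113)² = 0.012769
Numerator = 0.02 − 0.0128 = 0.0072; denominator = 1 − 0.0128 = 0.9872
φ_{22} = 0.0072 / 0.9872 = 0.007

0.007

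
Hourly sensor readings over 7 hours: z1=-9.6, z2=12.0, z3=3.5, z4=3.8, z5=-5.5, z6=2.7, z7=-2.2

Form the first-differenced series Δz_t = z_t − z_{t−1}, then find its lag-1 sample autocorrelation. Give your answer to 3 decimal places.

First differences Δz: 21.6, -8.5, 0.3, -9.3, 8.2, -4.9
Mean of differences = 1.2333
Numerator Σ(Δz_t−Δz̄)(Δz_{t+1}−Δz̄) = -295.4311
Denominator Σ(Δz_t−Δz̄)² = 707.5133
r_1(Δz) = -295.4311 / 707.5133 = -0.418

-0.418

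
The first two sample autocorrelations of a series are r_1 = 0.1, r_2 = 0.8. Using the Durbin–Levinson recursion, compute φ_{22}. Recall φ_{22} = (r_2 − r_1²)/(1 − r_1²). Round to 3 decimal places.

0.798

φ_{22} = (r_2 − r_1²) / (1 − r_1²)
r_1² = (0.1)² = 0.01
Numerator = 0.8 − 0.0100 = 0.7900; denominator = 1 − 0.0100 = 0.9900
φ_{22} = 0.7900 / 0.9900 = 0.798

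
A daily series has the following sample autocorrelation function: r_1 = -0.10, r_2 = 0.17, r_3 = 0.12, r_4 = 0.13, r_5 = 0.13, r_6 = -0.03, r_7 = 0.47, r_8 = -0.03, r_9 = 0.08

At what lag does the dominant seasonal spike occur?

7

The largest autocorrelation is r_7 = 0.47; the remaining lags stay at or below 0.17.
The dominant spike at lag 7 indicates a seasonal period of 7.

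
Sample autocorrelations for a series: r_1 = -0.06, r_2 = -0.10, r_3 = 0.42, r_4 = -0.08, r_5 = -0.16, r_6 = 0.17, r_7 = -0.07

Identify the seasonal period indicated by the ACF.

The largest autocorrelation is r_3 = 0.42, with a weaker echo at lag 6 (0.17); the remaining lags stay at or below -0.06.
The dominant spike at lag 3 indicates a seasonal period of 3.

3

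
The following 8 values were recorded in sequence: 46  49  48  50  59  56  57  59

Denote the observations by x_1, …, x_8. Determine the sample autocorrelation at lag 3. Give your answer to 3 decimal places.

0.031

Mean x̄ = (46 + 49 + 48 + 50 + 59 + 56 + 57 + 59)/8 = 53.0000
Deviations from mean: -7.0000, -4.0000, -5.0000, -3.0000, 6.0000, 3.0000, 4.0000, 6.0000
Numerator Σ_{t=1}^{5}(x_t−x̄)(x_{t+3}−x̄) = 6.0000
Denominator Σ(x_t−x̄)² = 196.0000
r_3 = 6.0000 / 196.0000 = 0.031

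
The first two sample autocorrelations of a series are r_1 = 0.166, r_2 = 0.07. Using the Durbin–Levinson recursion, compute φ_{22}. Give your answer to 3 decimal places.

0.044

φ_{22} = (r_2 − r_1²) / (1 − r_1²)
r_1² = (0.166)² = 0.027556
Numerator = 0.07 − 0.0276 = 0.0424; denominator = 1 − 0.0276 = 0.9724
φ_{22} = 0.0424 / 0.9724 = 0.044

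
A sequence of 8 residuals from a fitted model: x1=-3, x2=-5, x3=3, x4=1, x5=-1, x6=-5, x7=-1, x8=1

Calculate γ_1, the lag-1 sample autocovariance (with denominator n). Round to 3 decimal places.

Mean x̄ = (-3 − 5 + 3 + 1 − 1 − 5 − 1 + 1)/8 = -1.2500
Deviations: -1.7500, -3.7500, 4.2500, 2.2500, 0.2500, -3.7500, 0.2500, 2.2500
Σ_{t=1}^{7}(x_t−x̄)(x_{t+1}−x̄) = -0.5625
γ_1 = -0.5625 / 8 = -0.070

-0.070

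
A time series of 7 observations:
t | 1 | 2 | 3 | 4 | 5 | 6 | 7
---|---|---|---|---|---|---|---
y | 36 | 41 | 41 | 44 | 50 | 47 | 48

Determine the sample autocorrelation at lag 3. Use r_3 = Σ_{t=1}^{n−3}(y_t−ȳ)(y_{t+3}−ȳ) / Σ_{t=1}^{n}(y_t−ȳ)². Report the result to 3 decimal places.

-0.189

Mean ȳ = (36 + 41 + 41 + 44 + 50 + 47 + 48)/7 = 43.8571
Numerator Σ_{t=1}^{4}(y_t−ȳ)(y_{t+3}−ȳ) = -27.0612
Denominator Σ(y_t−ȳ)² = 142.8571
r_3 = -27.0612 / 142.8571 = -0.189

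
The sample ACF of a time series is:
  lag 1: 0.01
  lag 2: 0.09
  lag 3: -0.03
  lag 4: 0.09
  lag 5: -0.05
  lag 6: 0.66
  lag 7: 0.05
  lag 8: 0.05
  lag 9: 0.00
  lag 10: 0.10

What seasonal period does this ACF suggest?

The largest autocorrelation is r_6 = 0.66; the remaining lags stay at or below 0.10.
The dominant spike at lag 6 indicates a seasonal period of 6.

6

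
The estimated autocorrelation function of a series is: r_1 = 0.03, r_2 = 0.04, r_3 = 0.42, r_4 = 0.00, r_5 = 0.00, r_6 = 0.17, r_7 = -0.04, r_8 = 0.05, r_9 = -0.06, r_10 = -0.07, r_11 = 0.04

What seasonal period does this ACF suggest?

The largest autocorrelation is r_3 = 0.42, with a weaker echo at lag 6 (0.17); the remaining lags stay at or below 0.05.
The dominant spike at lag 3 indicates a seasonal period of 3.

3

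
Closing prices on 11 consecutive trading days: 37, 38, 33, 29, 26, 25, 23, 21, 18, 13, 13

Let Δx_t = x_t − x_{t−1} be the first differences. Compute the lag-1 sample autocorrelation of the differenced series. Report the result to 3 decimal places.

-0.241

First differences Δx: 1, -5, -4, -3, -1, -2, -2, -3, -5, 0
Mean of differences = -2.4000
Numerator Σ(Δx_t−Δx̄)(Δx_{t+1}−Δx̄) = -8.7600
Denominator Σ(Δx_t−Δx̄)² = 36.4000
r_1(Δx) = -8.7600 / 36.4000 = -0.241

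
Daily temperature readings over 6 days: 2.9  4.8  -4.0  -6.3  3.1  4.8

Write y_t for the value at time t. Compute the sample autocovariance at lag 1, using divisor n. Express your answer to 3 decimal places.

Mean ȳ = (2.9 + 4.8 − 4.0 − 6.3 + 3.1 + 4.8)/6 = 0.8833
Σ_{t=1}^{5}(y_t−ȳ)(y_{t+1}−ȳ) = 16.6097
γ_1 = 16.6097 / 6 = 2.768

2.768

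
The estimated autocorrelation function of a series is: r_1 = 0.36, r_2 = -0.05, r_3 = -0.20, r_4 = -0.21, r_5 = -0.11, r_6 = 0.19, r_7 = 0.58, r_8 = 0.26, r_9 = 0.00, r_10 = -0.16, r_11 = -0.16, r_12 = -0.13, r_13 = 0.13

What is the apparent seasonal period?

The largest autocorrelation is r_7 = 0.58; the remaining lags stay at or below 0.36.
The dominant spike at lag 7 indicates a seasonal period of 7.

7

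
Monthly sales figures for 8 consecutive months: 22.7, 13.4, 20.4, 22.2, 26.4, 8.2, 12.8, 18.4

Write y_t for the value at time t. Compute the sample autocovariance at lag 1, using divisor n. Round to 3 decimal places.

Mean ȳ = (22.7 + 13.4 + 20.4 + 22.2 + 26.4 + 8.2 + 12.8 + 18.4)/8 = 18.0625
Σ_{t=1}^{7}(y_t−ȳ)(y_{t+1}−ȳ) = -20.4564
γ_1 = -20.4564 / 8 = -2.557

-2.557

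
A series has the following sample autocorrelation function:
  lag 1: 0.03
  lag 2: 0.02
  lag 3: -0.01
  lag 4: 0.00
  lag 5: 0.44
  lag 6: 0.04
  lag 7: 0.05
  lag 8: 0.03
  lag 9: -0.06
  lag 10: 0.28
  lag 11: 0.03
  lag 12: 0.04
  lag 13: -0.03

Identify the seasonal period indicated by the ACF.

The largest autocorrelation is r_5 = 0.44, with a weaker echo at lag 10 (0.28); the remaining lags stay at or below 0.05.
The dominant spike at lag 5 indicates a seasonal period of 5.

5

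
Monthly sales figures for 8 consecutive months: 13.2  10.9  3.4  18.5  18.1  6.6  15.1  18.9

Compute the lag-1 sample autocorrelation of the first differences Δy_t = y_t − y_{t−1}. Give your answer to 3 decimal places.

-0.331

First differences Δy: -2.3, -7.5, 15.1, -0.4, -11.5, 8.5, 3.8
Mean of differences = 0.8143
Numerator Σ(Δy_t−Δȳ)(Δy_{t+1}−Δȳ) = -166.9731
Denominator Σ(Δy_t−Δȳ)² = 504.0086
r_1(Δy) = -166.9731 / 504.0086 = -0.331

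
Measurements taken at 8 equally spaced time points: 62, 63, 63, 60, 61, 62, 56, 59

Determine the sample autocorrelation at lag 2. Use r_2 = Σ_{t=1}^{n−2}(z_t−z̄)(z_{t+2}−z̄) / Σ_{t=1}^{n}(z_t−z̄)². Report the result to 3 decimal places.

Mean z̄ = (62 + 63 + 63 + 60 + 61 + 62 + 56 + 59)/8 = 60.7500
Deviations from mean: 1.2500, 2.2500, 2.2500, -0.7500, 0.2500, 1.2500, -4.7500, -1.7500
Σ(z_t−z̄)(z_{t+2}−z̄) = (2.8125) + (-1.6875) + (0.5625) + (-0.9375) + (-1.1875) + (-2.1875) = -2.6250
Denominator Σ(z_t−z̄)² = 39.5000
r_2 = -2.6250 / 39.5000 = -0.066

-0.066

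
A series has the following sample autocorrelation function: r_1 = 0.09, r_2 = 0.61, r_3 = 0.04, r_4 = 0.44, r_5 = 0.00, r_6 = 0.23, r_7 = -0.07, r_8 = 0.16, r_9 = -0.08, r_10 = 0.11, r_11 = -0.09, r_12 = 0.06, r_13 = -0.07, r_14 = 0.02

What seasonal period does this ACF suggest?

2

The largest autocorrelation is r_2 = 0.61, with weaker echoes at lags 4 (0.44), 6 (0.23) and 8 (0.16); the remaining lags stay at or below 0.11.
The dominant spike at lag 2 indicates a seasonal period of 2.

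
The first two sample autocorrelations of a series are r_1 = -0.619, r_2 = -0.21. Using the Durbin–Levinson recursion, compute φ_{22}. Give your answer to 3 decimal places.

φ_{22} = (r_2 − r_1²) / (1 − r_1²)
r_1² = (-0.619)² = 0.383161
Numerator = -0.21 − 0.3832 = -0.5932; denominator = 1 − 0.3832 = 0.6168
φ_{22} = -0.5932 / 0.6168 = -0.962

-0.962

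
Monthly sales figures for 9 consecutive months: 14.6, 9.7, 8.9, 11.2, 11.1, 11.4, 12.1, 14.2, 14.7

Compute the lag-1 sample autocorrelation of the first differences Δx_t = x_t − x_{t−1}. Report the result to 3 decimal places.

First differences Δx: -4.9, -0.8, 2.3, -0.1, 0.3, 0.7, 2.1, 0.5
Mean of differences = 0.0125
Numerator Σ(Δx_t−Δx̄)(Δx_{t+1}−Δx̄) = 4.4936
Denominator Σ(Δx_t−Δx̄)² = 35.1888
r_1(Δx) = 4.4936 / 35.1888 = 0.128

0.128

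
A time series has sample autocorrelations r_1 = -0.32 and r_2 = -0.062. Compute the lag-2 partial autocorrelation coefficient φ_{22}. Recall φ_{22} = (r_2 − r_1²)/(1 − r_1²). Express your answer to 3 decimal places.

-0.183

φ_{22} = (r_2 − r_1²) / (1 − r_1²)
r_1² = (-0.32)² = 0.1024
Numerator = -0.062 − 0.1024 = -0.1644; denominator = 1 − 0.1024 = 0.8976
φ_{22} = -0.1644 / 0.8976 = -0.183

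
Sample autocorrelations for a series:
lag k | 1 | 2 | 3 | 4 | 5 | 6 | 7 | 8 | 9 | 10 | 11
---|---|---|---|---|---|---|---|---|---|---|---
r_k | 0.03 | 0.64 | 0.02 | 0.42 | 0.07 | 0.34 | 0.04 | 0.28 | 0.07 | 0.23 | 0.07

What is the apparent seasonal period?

The largest autocorrelation is r_2 = 0.64, with weaker echoes at lags 4 (0.42), 6 (0.34), 8 (0.28) and 10 (0.23); the remaining lags stay at or below 0.07.
The dominant spike at lag 2 indicates a seasonal period of 2.

2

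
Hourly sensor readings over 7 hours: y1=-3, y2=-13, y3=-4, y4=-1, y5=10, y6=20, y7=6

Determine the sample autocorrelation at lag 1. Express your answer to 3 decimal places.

Mean ȳ = (-3 − 13 − 4 − 1 + 10 + 20 + 6)/7 = 2.1429
Deviations from mean: -5.1429, -15.1429, -6.1429, -3.1429, 7.8571, 17.8571, 3.8571
Σ(y_t−ȳ)(y_{t+1}−ȳ) = (77.8776) + (93.0204) + (19.3061) + (-24.6939) + (140.3061) + (68.8776) = 374.6939
Denominator Σ(y_t−ȳ)² = 698.8571
r_1 = 374.6939 / 698.8571 = 0.536

0.536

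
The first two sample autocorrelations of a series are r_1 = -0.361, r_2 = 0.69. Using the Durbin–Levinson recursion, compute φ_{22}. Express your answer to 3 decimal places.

φ_{22} = (r_2 − r_1²) / (1 − r_1²)
r_1² = (-0.361)² = 0.130321
Numerator = 0.69 − 0.1303 = 0.5597; denominator = 1 − 0.1303 = 0.8697
φ_{22} = 0.5597 / 0.8697 = 0.644

0.644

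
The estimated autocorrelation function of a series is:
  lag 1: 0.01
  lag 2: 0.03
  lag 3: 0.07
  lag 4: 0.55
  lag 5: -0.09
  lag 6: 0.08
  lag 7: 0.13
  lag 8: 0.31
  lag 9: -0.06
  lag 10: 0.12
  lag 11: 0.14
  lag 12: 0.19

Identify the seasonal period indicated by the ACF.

The largest autocorrelation is r_4 = 0.55, with weaker echoes at lags 8 (0.31) and 12 (0.19); the remaining lags stay at or below 0.14.
The dominant spike at lag 4 indicates a seasonal period of 4.

4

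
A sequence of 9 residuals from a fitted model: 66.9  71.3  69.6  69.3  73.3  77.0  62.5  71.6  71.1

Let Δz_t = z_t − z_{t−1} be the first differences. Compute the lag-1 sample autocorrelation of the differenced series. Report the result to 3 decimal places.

-0.536

First differences Δz: 4.4, -1.7, -0.3, 4.0, 3.7, -14.5, 9.1, -0.5
Mean of differences = 0.5250
Numerator Σ(Δz_t−Δz̄)(Δz_{t+1}−Δz̄) = -183.9531
Denominator Σ(Δz_t−Δz̄)² = 343.1350
r_1(Δz) = -183.9531 / 343.1350 = -0.536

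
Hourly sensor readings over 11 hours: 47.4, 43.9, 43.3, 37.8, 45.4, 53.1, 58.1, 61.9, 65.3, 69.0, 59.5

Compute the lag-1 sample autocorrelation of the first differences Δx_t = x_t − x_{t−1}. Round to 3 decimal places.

0.127

First differences Δx: -3.5, -0.6, -5.5, 7.6, 7.7, 5.0, 3.8, 3.4, 3.7, -9.5
Mean of differences = 1.2100
Numerator Σ(Δx_t−Δx̄)(Δx_{t+1}−Δx̄) = 38.1349
Denominator Σ(Δx_t−Δx̄)² = 300.2090
r_1(Δx) = 38.1349 / 300.2090 = 0.127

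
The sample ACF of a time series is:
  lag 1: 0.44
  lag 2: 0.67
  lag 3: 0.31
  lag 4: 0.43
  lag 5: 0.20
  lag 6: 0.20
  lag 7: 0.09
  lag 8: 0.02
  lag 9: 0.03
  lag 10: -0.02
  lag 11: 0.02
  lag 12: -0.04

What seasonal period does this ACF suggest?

The largest autocorrelation is r_2 = 0.67; the remaining lags stay at or below 0.44.
The dominant spike at lag 2 indicates a seasonal period of 2.

2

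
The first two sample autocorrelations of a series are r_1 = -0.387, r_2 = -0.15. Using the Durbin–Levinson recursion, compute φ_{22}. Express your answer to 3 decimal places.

-0.353

φ_{22} = (r_2 − r_1²) / (1 − r_1²)
r_1² = (-0.387)² = 0.149769
Numerator = -0.15 − 0.1498 = -0.2998; denominator = 1 − 0.1498 = 0.8502
φ_{22} = -0.2998 / 0.8502 = -0.353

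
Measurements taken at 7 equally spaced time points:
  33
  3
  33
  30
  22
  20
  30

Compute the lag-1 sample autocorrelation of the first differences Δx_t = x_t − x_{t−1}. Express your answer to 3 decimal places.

First differences Δx: -30, 30, -3, -8, -2, 10
Mean of differences = -0.5000
Numerator Σ(Δx_t−Δx̄)(Δx_{t+1}−Δx̄) = -961.7500
Denominator Σ(Δx_t−Δx̄)² = 1975.5000
r_1(Δx) = -961.7500 / 1975.5000 = -0.487

-0.487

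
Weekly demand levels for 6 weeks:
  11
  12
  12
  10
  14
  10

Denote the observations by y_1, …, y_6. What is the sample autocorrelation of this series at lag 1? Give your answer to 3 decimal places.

Mean ȳ = (11 + 12 + 12 + 10 + 14 + 10)/6 = 11.5000
Deviations from mean: -0.5000, 0.5000, 0.5000, -1.5000, 2.5000, -1.5000
Numerator Σ_{t=1}^{5}(y_t−ȳ)(y_{t+1}−ȳ) = -8.2500
Denominator Σ(y_t−ȳ)² = 11.5000
r_1 = -8.2500 / 11.5000 = -0.717

-0.717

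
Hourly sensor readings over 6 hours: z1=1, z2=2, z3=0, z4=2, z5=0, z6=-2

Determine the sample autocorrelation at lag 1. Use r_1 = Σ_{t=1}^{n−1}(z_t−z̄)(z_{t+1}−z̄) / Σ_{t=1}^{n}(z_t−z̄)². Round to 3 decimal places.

Mean z̄ = (1 + 2 + 0 + 2 + 0 − 2)/6 = 0.5000
Deviations from mean: 0.5000, 1.5000, -0.5000, 1.5000, -0.5000, -2.5000
Numerator Σ_{t=1}^{5}(z_t−z̄)(z_{t+1}−z̄) = -0.2500
Denominator Σ(z_t−z̄)² = 11.5000
r_1 = -0.2500 / 11.5000 = -0.022

-0.022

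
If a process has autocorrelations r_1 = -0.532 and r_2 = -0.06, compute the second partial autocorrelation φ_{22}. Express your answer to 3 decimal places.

φ_{22} = (r_2 − r_1²) / (1 − r_1²)
r_1² = (-0.532)² = 0.283024
Numerator = -0.06 − 0.2830 = -0.3430; denominator = 1 − 0.2830 = 0.7170
φ_{22} = -0.3430 / 0.7170 = -0.478

-0.478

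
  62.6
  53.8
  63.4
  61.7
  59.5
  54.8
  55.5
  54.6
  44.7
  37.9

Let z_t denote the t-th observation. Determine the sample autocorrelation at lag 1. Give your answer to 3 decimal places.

0.417

Mean z̄ = (62.6 + 53.8 + 63.4 + 61.7 + 59.5 + 54.8 + 55.5 + 54.6 + 44.7 + 37.9)/10 = 54.8500
Numerator Σ_{t=1}^{9}(z_t−z̄)(z_{t+1}−z̄) = 247.4575
Denominator Σ(z_t−z̄)² = 593.6250
r_1 = 247.4575 / 593.6250 = 0.417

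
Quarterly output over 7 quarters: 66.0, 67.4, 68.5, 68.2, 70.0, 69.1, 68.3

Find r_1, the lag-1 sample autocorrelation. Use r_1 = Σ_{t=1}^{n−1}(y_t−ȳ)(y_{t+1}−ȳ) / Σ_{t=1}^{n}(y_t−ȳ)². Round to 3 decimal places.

0.332

Mean ȳ = (66.0 + 67.4 + 68.5 + 68.2 + 70.0 + 69.1 + 68.3)/7 = 68.2143
Σ(y_t−ȳ)(y_{t+1}−ȳ) = (1.8031) + (-0.2327) + (-0.0041) + (-0.0255) + (1.5816) + (0.0759) = 3.1984
Denominator Σ(y_t−ȳ)² = 9.6286
r_1 = 3.1984 / 9.6286 = 0.332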